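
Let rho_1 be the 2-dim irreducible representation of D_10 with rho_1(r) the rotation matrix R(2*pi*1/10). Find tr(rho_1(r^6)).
chi_{rho_1}(r^6) = 2*cos(2*pi*1*6/10) = -sqrt(5)/2 - 1/2

Argument: rho_1(r^6) is rotation by angle 2*pi*1*6/10, whose trace is 2*cos(2*pi*1*6/10) = -sqrt(5)/2 - 1/2.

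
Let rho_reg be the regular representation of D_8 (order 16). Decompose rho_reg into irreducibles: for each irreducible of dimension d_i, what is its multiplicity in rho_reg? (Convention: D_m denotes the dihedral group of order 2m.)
Each irreducible V_i of dimension d_i appears with multiplicity d_i, i.e. rho_reg = (direct sum over all irreducibles V_i) d_i V_i. The irreducible dimensions for D_8 are 1, 1, 1, 1, 2, 2, 2: 4 irreducibles of dimension 1, each with multiplicity 1; 3 irreducibles of dimension 2, each with multiplicity 2. Total dimension 4*1*1 + 3*2*2 = 16 = |G|.

Argument: General theorem: in the regular representation of a finite group G, each irreducible appears with multiplicity equal to its dimension. Check: dim(rho_reg) = sum d_i^2 = 1 + 1 + 1 + 1 + 4 + 4 + 4 = 16 = |G|.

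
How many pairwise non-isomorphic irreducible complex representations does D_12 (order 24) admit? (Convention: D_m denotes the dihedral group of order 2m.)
9

Reasoning: The number of irreducible complex representations of a finite group equals its number of conjugacy classes. D_12 has 9 conjugacy classes (n/2 + 3 for n even), so D_12 (order 24) has exactly 9 irreducible complex representations.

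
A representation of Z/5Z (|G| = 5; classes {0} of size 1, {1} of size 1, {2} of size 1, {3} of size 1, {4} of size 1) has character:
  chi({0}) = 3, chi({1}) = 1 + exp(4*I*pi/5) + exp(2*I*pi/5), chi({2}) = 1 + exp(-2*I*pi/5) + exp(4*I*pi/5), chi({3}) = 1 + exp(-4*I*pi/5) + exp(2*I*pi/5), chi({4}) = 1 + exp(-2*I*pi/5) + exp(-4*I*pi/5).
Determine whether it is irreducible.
Not irreducible (reducible): <chi, chi> = 3 > 1.

Solution. <chi, chi> = (1/|G|) sum_C |C| * |chi(C)|^2 = (1/5)[1*|3|^2 + 1*|1 + exp(4*I*pi/5) + exp(2*I*pi/5)|^2 + 1*|1 + exp(-2*I*pi/5) + exp(4*I*pi/5)|^2 + 1*|1 + exp(-4*I*pi/5) + exp(2*I*pi/5)|^2 + 1*|1 + exp(-2*I*pi/5) + exp(-4*I*pi/5)|^2]
  = (1/5)[(9) + (3 + 2*exp(-2*I*pi/5) + exp(-4*I*pi/5) + exp(4*I*pi/5) + 2*exp(2*I*pi/5)) + (3 + 2*exp(-4*I*pi/5) + exp(-2*I*pi/5) + exp(2*I*pi/5) + 2*exp(4*I*pi/5)) + (3 + 2*exp(-4*I*pi/5) + exp(-2*I*pi/5) + exp(2*I*pi/5) + 2*exp(4*I*pi/5)) + (3 + 2*exp(-2*I*pi/5) + exp(-4*I*pi/5) + exp(4*I*pi/5) + 2*exp(2*I*pi/5))] = 15/5 = 3.
(Exp terms are combined using exp(i*s)*conj(exp(i*t)) = exp(i*(s-t)), and sums of them are collapsed using the identity that for every m > 1 the m distinct m-th roots of unity sum to 0, e.g. 1 + exp(2*I*pi/3) + exp(-2*I*pi/3) = 0.)
A character is irreducible iff <chi, chi> = 1, so this representation is reducible.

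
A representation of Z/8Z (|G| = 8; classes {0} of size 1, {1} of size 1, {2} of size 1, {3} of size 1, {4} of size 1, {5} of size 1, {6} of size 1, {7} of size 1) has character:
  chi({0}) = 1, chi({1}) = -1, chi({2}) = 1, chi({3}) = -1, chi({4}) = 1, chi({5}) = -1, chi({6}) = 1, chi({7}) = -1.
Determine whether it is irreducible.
Irreducible: <chi, chi> = 1.

Proof sketch: <chi, chi> = (1/|G|) sum_C |C| * |chi(C)|^2 = (1/8)[1*|1|^2 + 1*|-1|^2 + 1*|1|^2 + 1*|-1|^2 + 1*|1|^2 + 1*|-1|^2 + 1*|1|^2 + 1*|-1|^2]
  = (1/8)[(1) + (1) + (1) + (1) + (1) + (1) + (1) + (1)] = 8/8 = 1.
(Exp terms are combined using exp(i*s)*conj(exp(i*t)) = exp(i*(s-t)), and sums of them are collapsed using the identity that for every m > 1 the m distinct m-th roots of unity sum to 0, e.g. 1 + exp(2*I*pi/3) + exp(-2*I*pi/3) = 0.)
A character is irreducible iff <chi, chi> = 1, so this representation is irreducible.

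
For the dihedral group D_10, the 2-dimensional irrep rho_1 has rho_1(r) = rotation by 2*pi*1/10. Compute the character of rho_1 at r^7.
chi_{rho_1}(r^7) = 2*cos(2*pi*1*7/10) = 1/2 - sqrt(5)/2

Justification: rho_1(r^7) is rotation by angle 2*pi*1*7/10, whose trace is 2*cos(2*pi*1*7/10) = 1/2 - sqrt(5)/2.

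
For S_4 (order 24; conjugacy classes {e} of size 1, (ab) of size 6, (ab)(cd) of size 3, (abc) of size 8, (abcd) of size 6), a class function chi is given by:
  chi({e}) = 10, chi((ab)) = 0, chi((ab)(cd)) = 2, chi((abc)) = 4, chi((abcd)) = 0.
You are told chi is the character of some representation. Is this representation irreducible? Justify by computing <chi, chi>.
Not irreducible (reducible): <chi, chi> = 10 > 1.

Why: <chi, chi> = (1/|G|) sum_C |C| * |chi(C)|^2 = (1/24)[1*|10|^2 + 6*|0|^2 + 3*|2|^2 + 8*|4|^2 + 6*|0|^2]
  = (1/24)[(100) + (0) + (12) + (128) + (0)] = 240/24 = 10.
A character is irreducible iff <chi, chi> = 1, so this representation is reducible.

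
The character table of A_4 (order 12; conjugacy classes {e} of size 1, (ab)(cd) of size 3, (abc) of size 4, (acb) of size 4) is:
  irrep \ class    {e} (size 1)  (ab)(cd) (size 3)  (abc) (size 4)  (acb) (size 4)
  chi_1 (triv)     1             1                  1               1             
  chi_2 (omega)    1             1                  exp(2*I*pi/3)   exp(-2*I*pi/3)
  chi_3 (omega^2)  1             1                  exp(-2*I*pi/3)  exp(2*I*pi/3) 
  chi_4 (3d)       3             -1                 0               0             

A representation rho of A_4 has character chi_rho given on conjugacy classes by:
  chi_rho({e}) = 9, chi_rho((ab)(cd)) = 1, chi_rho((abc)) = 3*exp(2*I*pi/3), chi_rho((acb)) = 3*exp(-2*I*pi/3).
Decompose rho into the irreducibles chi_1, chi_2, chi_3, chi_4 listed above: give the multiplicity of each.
Multiplicities: chi_1: 0, chi_2: 3, chi_3: 0, chi_4: 2.

Details: Use <chi_rho, chi> = (1/|G|) sum_C |C| * chi_rho(C) * conj(chi(C)) with |G| = 12 for each irreducible chi in the table:
  <chi_rho, chi_1> = (1/12)[1*(9)*conj(1) + 3*(1)*conj(1) + 4*(3*exp(2*I*pi/3))*conj(1) + 4*(3*exp(-2*I*pi/3))*conj(1)]
      = (1/12)[(9) + (3) + (12*exp(2*I*pi/3)) + (12*exp(-2*I*pi/3))] = 0/12 = 0
  <chi_rho, chi_2> = (1/12)[1*(9)*conj(1) + 3*(1)*conj(1) + 4*(3*exp(2*I*pi/3))*conj(exp(2*I*pi/3)) + 4*(3*exp(-2*I*pi/3))*conj(exp(-2*I*pi/3))]
      = (1/12)[(9) + (3) + (12) + (12)] = 36/12 = 3
  <chi_rho, chi_3> = (1/12)[1*(9)*conj(1) + 3*(1)*conj(1) + 4*(3*exp(2*I*pi/3))*conj(exp(-2*I*pi/3)) + 4*(3*exp(-2*I*pi/3))*conj(exp(2*I*pi/3))]
      = (1/12)[(9) + (3) + (12*exp(-2*I*pi/3)) + (12*exp(2*I*pi/3))] = 0/12 = 0
  <chi_rho, chi_4> = (1/12)[1*(9)*conj(3) + 3*(1)*conj(-1) + 4*(3*exp(2*I*pi/3))*conj(0) + 4*(3*exp(-2*I*pi/3))*conj(0)]
      = (1/12)[(27) + (-3) + (0) + (0)] = 24/12 = 2
(Exp terms are combined using exp(i*s)*conj(exp(i*t)) = exp(i*(s-t)), and sums of them are collapsed using the identity that for every m > 1 the m distinct m-th roots of unity sum to 0, e.g. 1 + exp(2*I*pi/3) + exp(-2*I*pi/3) = 0.)
Dimension check: dim(rho) = sum (mult * dim) = 0*1 + 3*1 + 0*1 + 2*3 = 9 = chi_rho(e) = 9.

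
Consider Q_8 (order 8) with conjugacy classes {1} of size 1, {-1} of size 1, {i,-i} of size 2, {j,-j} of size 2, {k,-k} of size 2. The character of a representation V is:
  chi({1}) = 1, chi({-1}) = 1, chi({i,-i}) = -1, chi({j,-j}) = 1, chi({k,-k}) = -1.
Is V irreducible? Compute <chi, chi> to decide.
Irreducible: <chi, chi> = 1.

Solution. <chi, chi> = (1/|G|) sum_C |C| * |chi(C)|^2 = (1/8)[1*|1|^2 + 1*|1|^2 + 2*|-1|^2 + 2*|1|^2 + 2*|-1|^2]
  = (1/8)[(1) + (1) + (2) + (2) + (2)] = 8/8 = 1.
A character is irreducible iff <chi, chi> = 1, so this representation is irreducible.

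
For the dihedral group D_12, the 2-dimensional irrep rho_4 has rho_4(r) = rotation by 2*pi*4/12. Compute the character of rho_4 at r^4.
chi_{rho_4}(r^4) = 2*cos(2*pi*4*4/12) = -1

Solution. rho_4(r^4) is rotation by angle 2*pi*4*4/12, whose trace is 2*cos(2*pi*4*4/12) = -1.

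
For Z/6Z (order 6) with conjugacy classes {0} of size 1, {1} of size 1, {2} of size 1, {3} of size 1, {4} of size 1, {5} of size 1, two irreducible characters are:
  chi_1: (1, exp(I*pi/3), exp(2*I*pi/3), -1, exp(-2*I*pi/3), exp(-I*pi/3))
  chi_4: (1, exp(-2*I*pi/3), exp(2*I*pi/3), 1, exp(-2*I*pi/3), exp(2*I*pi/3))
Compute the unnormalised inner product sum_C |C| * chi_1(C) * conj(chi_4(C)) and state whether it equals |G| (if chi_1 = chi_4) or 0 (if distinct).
Sum = 0; so <chi_1, chi_4> = 0 (distinct irreducibles are orthogonal).

Compute term by term over conjugacy classes (|C| * chi_1(C) * conj(chi_4(C))):
  1*(1)*conj(1) + 1*(exp(I*pi/3))*conj(exp(-2*I*pi/3)) + 1*(exp(2*I*pi/3))*conj(exp(2*I*pi/3)) + 1*(-1)*conj(1) + 1*(exp(-2*I*pi/3))*conj(exp(-2*I*pi/3)) + 1*(exp(-I*pi/3))*conj(exp(2*I*pi/3))
  = (1) + (-1) + (1) + (-1) + (1) + (-1)
  = 0.
(Exp terms are combined using exp(i*s)*conj(exp(i*t)) = exp(i*(s-t)), and sums of them are collapsed using the identity that for every m > 1 the m distinct m-th roots of unity sum to 0, e.g. 1 + exp(2*I*pi/3) + exp(-2*I*pi/3) = 0.)
Dividing by |G| = 6 gives 0/6 = 0, matching the row-orthogonality relation <chi_1, chi_4> = [chi_1 = chi_4].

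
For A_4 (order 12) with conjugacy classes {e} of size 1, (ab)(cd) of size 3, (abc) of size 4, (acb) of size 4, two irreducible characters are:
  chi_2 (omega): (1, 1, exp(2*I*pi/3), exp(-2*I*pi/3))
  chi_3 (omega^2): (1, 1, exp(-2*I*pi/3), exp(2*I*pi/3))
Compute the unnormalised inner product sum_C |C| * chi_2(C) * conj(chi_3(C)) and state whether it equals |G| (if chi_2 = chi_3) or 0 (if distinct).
Sum = 0; so <chi_2, chi_3> = 0 (distinct irreducibles are orthogonal).

Why: Compute term by term over conjugacy classes (|C| * chi_2(C) * conj(chi_3(C))):
  1*(1)*conj(1) + 3*(1)*conj(1) + 4*(exp(2*I*pi/3))*conj(exp(-2*I*pi/3)) + 4*(exp(-2*I*pi/3))*conj(exp(2*I*pi/3))
  = (1) + (3) + (4*exp(-2*I*pi/3)) + (4*exp(2*I*pi/3))
  = 0.
(Exp terms are combined using exp(i*s)*conj(exp(i*t)) = exp(i*(s-t)), and sums of them are collapsed using the identity that for every m > 1 the m distinct m-th roots of unity sum to 0, e.g. 1 + exp(2*I*pi/3) + exp(-2*I*pi/3) = 0.)
Dividing by |G| = 12 gives 0/12 = 0, matching the row-orthogonality relation <chi_2, chi_3> = [chi_2 = chi_3].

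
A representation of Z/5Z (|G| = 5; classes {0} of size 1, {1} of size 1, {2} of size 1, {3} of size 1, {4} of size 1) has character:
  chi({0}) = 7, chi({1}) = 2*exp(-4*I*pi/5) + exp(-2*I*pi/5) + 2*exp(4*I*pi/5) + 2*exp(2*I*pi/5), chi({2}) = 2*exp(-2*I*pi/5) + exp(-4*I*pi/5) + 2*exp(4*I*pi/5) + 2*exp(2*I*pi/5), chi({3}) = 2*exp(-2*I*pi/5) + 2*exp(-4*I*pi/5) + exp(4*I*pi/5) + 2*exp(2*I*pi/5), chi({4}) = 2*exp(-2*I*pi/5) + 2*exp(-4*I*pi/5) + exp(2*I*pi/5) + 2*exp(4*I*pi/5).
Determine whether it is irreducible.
Not irreducible (reducible): <chi, chi> = 13 > 1.

Working: <chi, chi> = (1/|G|) sum_C |C| * |chi(C)|^2 = (1/5)[1*|7|^2 + 1*|2*exp(-4*I*pi/5) + exp(-2*I*pi/5) + 2*exp(4*I*pi/5) + 2*exp(2*I*pi/5)|^2 + 1*|2*exp(-2*I*pi/5) + exp(-4*I*pi/5) + 2*exp(4*I*pi/5) + 2*exp(2*I*pi/5)|^2 + 1*|2*exp(-2*I*pi/5) + 2*exp(-4*I*pi/5) + exp(4*I*pi/5) + 2*exp(2*I*pi/5)|^2 + 1*|2*exp(-2*I*pi/5) + 2*exp(-4*I*pi/5) + exp(2*I*pi/5) + 2*exp(4*I*pi/5)|^2]
  = (1/5)[(49) + (13 + 10*exp(-2*I*pi/5) + 8*exp(-4*I*pi/5) + 8*exp(4*I*pi/5) + 10*exp(2*I*pi/5)) + (13 + 8*exp(-2*I*pi/5) + 10*exp(-4*I*pi/5) + 10*exp(4*I*pi/5) + 8*exp(2*I*pi/5)) + (13 + 8*exp(-2*I*pi/5) + 10*exp(-4*I*pi/5) + 10*exp(4*I*pi/5) + 8*exp(2*I*pi/5)) + (13 + 10*exp(-2*I*pi/5) + 8*exp(-4*I*pi/5) + 8*exp(4*I*pi/5) + 10*exp(2*I*pi/5))] = 65/5 = 13.
(Exp terms are combined using exp(i*s)*conj(exp(i*t)) = exp(i*(s-t)), and sums of them are collapsed using the identity that for every m > 1 the m distinct m-th roots of unity sum to 0, e.g. 1 + exp(2*I*pi/3) + exp(-2*I*pi/3) = 0.)
A character is irreducible iff <chi, chi> = 1, so this representation is reducible.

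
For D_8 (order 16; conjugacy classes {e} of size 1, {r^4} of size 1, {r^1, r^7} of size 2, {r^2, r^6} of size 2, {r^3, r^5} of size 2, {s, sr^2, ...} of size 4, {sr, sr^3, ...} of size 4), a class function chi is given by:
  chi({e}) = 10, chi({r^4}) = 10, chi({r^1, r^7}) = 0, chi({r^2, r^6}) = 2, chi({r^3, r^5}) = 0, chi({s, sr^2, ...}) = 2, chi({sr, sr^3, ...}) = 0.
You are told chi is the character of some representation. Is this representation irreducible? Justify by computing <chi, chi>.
Not irreducible (reducible): <chi, chi> = 14 > 1.

Derivation: <chi, chi> = (1/|G|) sum_C |C| * |chi(C)|^2 = (1/16)[1*|10|^2 + 1*|10|^2 + 2*|0|^2 + 2*|2|^2 + 2*|0|^2 + 4*|2|^2 + 4*|0|^2]
  = (1/16)[(100) + (100) + (0) + (8) + (0) + (16) + (0)] = 224/16 = 14.
A character is irreducible iff <chi, chi> = 1, so this representation is reducible.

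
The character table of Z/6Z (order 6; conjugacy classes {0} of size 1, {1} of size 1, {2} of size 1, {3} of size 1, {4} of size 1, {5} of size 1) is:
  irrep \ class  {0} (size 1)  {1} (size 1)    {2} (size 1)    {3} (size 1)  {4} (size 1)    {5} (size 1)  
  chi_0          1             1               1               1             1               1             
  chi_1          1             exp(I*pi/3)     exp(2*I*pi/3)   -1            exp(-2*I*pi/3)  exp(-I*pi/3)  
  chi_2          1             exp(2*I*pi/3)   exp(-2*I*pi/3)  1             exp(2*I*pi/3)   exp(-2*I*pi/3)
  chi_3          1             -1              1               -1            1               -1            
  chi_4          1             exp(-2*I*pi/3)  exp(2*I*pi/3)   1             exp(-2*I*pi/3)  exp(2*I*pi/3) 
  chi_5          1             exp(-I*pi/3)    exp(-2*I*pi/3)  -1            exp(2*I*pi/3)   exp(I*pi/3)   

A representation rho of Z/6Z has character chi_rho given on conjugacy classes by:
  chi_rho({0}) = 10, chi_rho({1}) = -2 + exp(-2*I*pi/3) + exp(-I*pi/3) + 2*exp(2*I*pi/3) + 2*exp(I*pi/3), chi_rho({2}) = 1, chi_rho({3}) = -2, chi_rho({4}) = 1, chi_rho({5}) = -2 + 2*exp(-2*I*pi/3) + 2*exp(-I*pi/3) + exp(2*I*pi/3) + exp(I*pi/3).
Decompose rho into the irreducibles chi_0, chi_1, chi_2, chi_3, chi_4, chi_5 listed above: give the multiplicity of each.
Multiplicities: chi_0: 1, chi_1: 2, chi_2: 2, chi_3: 3, chi_4: 1, chi_5: 1.

Argument: Use <chi_rho, chi> = (1/|G|) sum_C |C| * chi_rho(C) * conj(chi(C)) with |G| = 6 for each irreducible chi in the table:
  <chi_rho, chi_0> = (1/6)[1*(10)*conj(1) + 1*(-2 + exp(-2*I*pi/3) + exp(-I*pi/3) + 2*exp(2*I*pi/3) + 2*exp(I*pi/3))*conj(1) + 1*(1)*conj(1) + 1*(-2)*conj(1) + 1*(1)*conj(1) + 1*(-2 + 2*exp(-2*I*pi/3) + 2*exp(-I*pi/3) + exp(2*I*pi/3) + exp(I*pi/3))*conj(1)]
      = (1/6)[(10) + (-2 + exp(-2*I*pi/3) + exp(-I*pi/3) + 2*exp(2*I*pi/3) + 2*exp(I*pi/3)) + (1) + (-2) + (1) + (-2 + 2*exp(-2*I*pi/3) + 2*exp(-I*pi/3) + exp(2*I*pi/3) + exp(I*pi/3))] = 6/6 = 1
  <chi_rho, chi_1> = (1/6)[1*(10)*conj(1) + 1*(-2 + exp(-2*I*pi/3) + exp(-I*pi/3) + 2*exp(2*I*pi/3) + 2*exp(I*pi/3))*conj(exp(I*pi/3)) + 1*(1)*conj(exp(2*I*pi/3)) + 1*(-2)*conj(-1) + 1*(1)*conj(exp(-2*I*pi/3)) + 1*(-2 + 2*exp(-2*I*pi/3) + 2*exp(-I*pi/3) + exp(2*I*pi/3) + exp(I*pi/3))*conj(exp(-I*pi/3))]
      = (1/6)[(10) + (1 + exp(-2*I*pi/3) - 2*exp(-I*pi/3) + 2*exp(I*pi/3)) + (3 + 4*exp(-2*I*pi/3) + 3*exp(2*I*pi/3)) + (2) + (3 + 3*exp(-2*I*pi/3) + 4*exp(2*I*pi/3)) + (1 - 2*exp(I*pi/3) + 2*exp(-I*pi/3) + exp(2*I*pi/3))] = 12/6 = 2
  <chi_rho, chi_2> = (1/6)[1*(10)*conj(1) + 1*(-2 + exp(-2*I*pi/3) + exp(-I*pi/3) + 2*exp(2*I*pi/3) + 2*exp(I*pi/3))*conj(exp(2*I*pi/3)) + 1*(1)*conj(exp(-2*I*pi/3)) + 1*(-2)*conj(1) + 1*(1)*conj(exp(2*I*pi/3)) + 1*(-2 + 2*exp(-2*I*pi/3) + 2*exp(-I*pi/3) + exp(2*I*pi/3) + exp(I*pi/3))*conj(exp(-2*I*pi/3))]
      = (1/6)[(10) + (1 + 2*exp(-I*pi/3) + exp(2*I*pi/3) - 2*exp(-2*I*pi/3)) + (3 + 3*exp(-2*I*pi/3) + 4*exp(2*I*pi/3)) + (-2) + (3 + 4*exp(-2*I*pi/3) + 3*exp(2*I*pi/3)) + (1 - 2*exp(2*I*pi/3) + exp(-2*I*pi/3) + 2*exp(I*pi/3))] = 12/6 = 2
  <chi_rho, chi_3> = (1/6)[1*(10)*conj(1) + 1*(-2 + exp(-2*I*pi/3) + exp(-I*pi/3) + 2*exp(2*I*pi/3) + 2*exp(I*pi/3))*conj(-1) + 1*(1)*conj(1) + 1*(-2)*conj(-1) + 1*(1)*conj(1) + 1*(-2 + 2*exp(-2*I*pi/3) + 2*exp(-I*pi/3) + exp(2*I*pi/3) + exp(I*pi/3))*conj(-1)]
      = (1/6)[(10) + (2 - 2*exp(I*pi/3) - 2*exp(2*I*pi/3) - exp(-I*pi/3) - exp(-2*I*pi/3)) + (1) + (2) + (1) + (2 - exp(I*pi/3) - exp(2*I*pi/3) - 2*exp(-I*pi/3) - 2*exp(-2*I*pi/3))] = 18/6 = 3
  <chi_rho, chi_4> = (1/6)[1*(10)*conj(1) + 1*(-2 + exp(-2*I*pi/3) + exp(-I*pi/3) + 2*exp(2*I*pi/3) + 2*exp(I*pi/3))*conj(exp(-2*I*pi/3)) + 1*(1)*conj(exp(2*I*pi/3)) + 1*(-2)*conj(1) + 1*(1)*conj(exp(-2*I*pi/3)) + 1*(-2 + 2*exp(-2*I*pi/3) + 2*exp(-I*pi/3) + exp(2*I*pi/3) + exp(I*pi/3))*conj(exp(2*I*pi/3))]
      = (1/6)[(10) + (-1 + 2*exp(-2*I*pi/3) - 2*exp(2*I*pi/3) + exp(I*pi/3)) + (3 + 4*exp(-2*I*pi/3) + 3*exp(2*I*pi/3)) + (-2) + (3 + 3*exp(-2*I*pi/3) + 4*exp(2*I*pi/3)) + (-1 + exp(-I*pi/3) + 2*exp(2*I*pi/3) - 2*exp(-2*I*pi/3))] = 6/6 = 1
  <chi_rho, chi_5> = (1/6)[1*(10)*conj(1) + 1*(-2 + exp(-2*I*pi/3) + exp(-I*pi/3) + 2*exp(2*I*pi/3) + 2*exp(I*pi/3))*conj(exp(-I*pi/3)) + 1*(1)*conj(exp(-2*I*pi/3)) + 1*(-2)*conj(-1) + 1*(1)*conj(exp(2*I*pi/3)) + 1*(-2 + 2*exp(-2*I*pi/3) + 2*exp(-I*pi/3) + exp(2*I*pi/3) + exp(I*pi/3))*conj(exp(I*pi/3))]
      = (1/6)[(10) + (-1 - 2*exp(I*pi/3) + exp(-I*pi/3) + 2*exp(2*I*pi/3)) + (3 + 3*exp(-2*I*pi/3) + 4*exp(2*I*pi/3)) + (2) + (3 + 4*exp(-2*I*pi/3) + 3*exp(2*I*pi/3)) + (-1 + 2*exp(-2*I*pi/3) + exp(I*pi/3) - 2*exp(-I*pi/3))] = 6/6 = 1
(Exp terms are combined using exp(i*s)*conj(exp(i*t)) = exp(i*(s-t)), and sums of them are collapsed using the identity that for every m > 1 the m distinct m-th roots of unity sum to 0, e.g. 1 + exp(2*I*pi/3) + exp(-2*I*pi/3) = 0.)
Dimension check: dim(rho) = sum (mult * dim) = 1*1 + 2*1 + 2*1 + 3*1 + 1*1 + 1*1 = 10 = chi_rho(e) = 10.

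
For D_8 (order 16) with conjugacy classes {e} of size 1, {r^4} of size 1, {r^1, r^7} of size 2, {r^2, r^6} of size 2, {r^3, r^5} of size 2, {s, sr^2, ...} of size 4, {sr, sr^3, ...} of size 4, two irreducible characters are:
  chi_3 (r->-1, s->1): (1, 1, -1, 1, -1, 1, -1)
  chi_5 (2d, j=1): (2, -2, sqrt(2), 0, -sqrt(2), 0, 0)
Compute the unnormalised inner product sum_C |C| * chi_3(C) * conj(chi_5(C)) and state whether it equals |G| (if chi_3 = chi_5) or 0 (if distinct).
Sum = 0; so <chi_3, chi_5> = 0 (distinct irreducibles are orthogonal).

Compute term by term over conjugacy classes (|C| * chi_3(C) * conj(chi_5(C))):
  1*(1)*conj(2) + 1*(1)*conj(-2) + 2*(-1)*conj(sqrt(2)) + 2*(1)*conj(0) + 2*(-1)*conj(-sqrt(2)) + 4*(1)*conj(0) + 4*(-1)*conj(0)
  = (2) + (-2) + (-2*sqrt(2)) + (0) + (2*sqrt(2)) + (0) + (0)
  = 0.
Dividing by |G| = 16 gives 0/16 = 0, matching the row-orthogonality relation <chi_3, chi_5> = [chi_3 = chi_5].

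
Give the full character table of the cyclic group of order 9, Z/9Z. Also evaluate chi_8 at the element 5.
Character table of Z/9Z (irreps indexed chi_0,...,chi_8 with chi_k(m) = zeta_9^(k*m), zeta_9 = exp(2*pi*i/9)):
  irrep \ class  {0} (size 1)  {1} (size 1)    {2} (size 1)    {3} (size 1)    {4} (size 1)    {5} (size 1)    {6} (size 1)    {7} (size 1)    {8} (size 1)  
  chi_0          1             1               1               1               1               1               1               1               1             
  chi_1          1             exp(2*I*pi/9)   exp(4*I*pi/9)   exp(2*I*pi/3)   exp(8*I*pi/9)   exp(-8*I*pi/9)  exp(-2*I*pi/3)  exp(-4*I*pi/9)  exp(-2*I*pi/9)
  chi_2          1             exp(4*I*pi/9)   exp(8*I*pi/9)   exp(-2*I*pi/3)  exp(-2*I*pi/9)  exp(2*I*pi/9)   exp(2*I*pi/3)   exp(-8*I*pi/9)  exp(-4*I*pi/9)
  chi_3          1             exp(2*I*pi/3)   exp(-2*I*pi/3)  1               exp(2*I*pi/3)   exp(-2*I*pi/3)  1               exp(2*I*pi/3)   exp(-2*I*pi/3)
  chi_4          1             exp(8*I*pi/9)   exp(-2*I*pi/9)  exp(2*I*pi/3)   exp(-4*I*pi/9)  exp(4*I*pi/9)   exp(-2*I*pi/3)  exp(2*I*pi/9)   exp(-8*I*pi/9)
  chi_5          1             exp(-8*I*pi/9)  exp(2*I*pi/9)   exp(-2*I*pi/3)  exp(4*I*pi/9)   exp(-4*I*pi/9)  exp(2*I*pi/3)   exp(-2*I*pi/9)  exp(8*I*pi/9) 
  chi_6          1             exp(-2*I*pi/3)  exp(2*I*pi/3)   1               exp(-2*I*pi/3)  exp(2*I*pi/3)   1               exp(-2*I*pi/3)  exp(2*I*pi/3) 
  chi_7          1             exp(-4*I*pi/9)  exp(-8*I*pi/9)  exp(2*I*pi/3)   exp(2*I*pi/9)   exp(-2*I*pi/9)  exp(-2*I*pi/3)  exp(8*I*pi/9)   exp(4*I*pi/9) 
  chi_8          1             exp(-2*I*pi/9)  exp(-4*I*pi/9)  exp(-2*I*pi/3)  exp(-8*I*pi/9)  exp(8*I*pi/9)   exp(2*I*pi/3)   exp(4*I*pi/9)   exp(2*I*pi/9) 

Spot check: chi_8(5) = zeta_9^(8*5) = zeta_9^40 = exp(8*I*pi/9).

Reasoning: Z/9Z is abelian, so all 9 irreducible complex representations are 1-dimensional. They are given by chi_k(m) = zeta_9^(k*m) for k = 0,...,8. Row orthogonality: sum_m chi_k(m) conj(chi_l(m)) = 9 * [k = l].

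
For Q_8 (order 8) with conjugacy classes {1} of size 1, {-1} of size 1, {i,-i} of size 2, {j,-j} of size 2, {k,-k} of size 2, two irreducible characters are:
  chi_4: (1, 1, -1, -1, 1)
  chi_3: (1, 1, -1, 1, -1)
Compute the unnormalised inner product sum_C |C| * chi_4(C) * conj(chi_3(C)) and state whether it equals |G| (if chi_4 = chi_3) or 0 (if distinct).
Sum = 0; so <chi_4, chi_3> = 0 (distinct irreducibles are orthogonal).

Explanation: Compute term by term over conjugacy classes (|C| * chi_4(C) * conj(chi_3(C))):
  1*(1)*conj(1) + 1*(1)*conj(1) + 2*(-1)*conj(-1) + 2*(-1)*conj(1) + 2*(1)*conj(-1)
  = (1) + (1) + (2) + (-2) + (-2)
  = 0.
Dividing by |G| = 8 gives 0/8 = 0, matching the row-orthogonality relation <chi_4, chi_3> = [chi_4 = chi_3].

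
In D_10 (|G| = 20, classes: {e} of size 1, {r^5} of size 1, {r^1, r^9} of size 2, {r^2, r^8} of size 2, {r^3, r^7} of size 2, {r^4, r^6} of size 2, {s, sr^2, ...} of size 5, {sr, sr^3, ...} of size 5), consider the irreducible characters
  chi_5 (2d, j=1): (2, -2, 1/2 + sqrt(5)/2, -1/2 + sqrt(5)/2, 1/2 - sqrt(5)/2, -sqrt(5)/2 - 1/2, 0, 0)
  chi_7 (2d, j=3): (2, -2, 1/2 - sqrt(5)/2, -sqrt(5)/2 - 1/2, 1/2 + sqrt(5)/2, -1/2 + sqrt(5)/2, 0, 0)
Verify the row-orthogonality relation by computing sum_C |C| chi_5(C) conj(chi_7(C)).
Sum = 0; so <chi_5, chi_7> = 0 (distinct irreducibles are orthogonal).

Reasoning: Compute term by term over conjugacy classes (|C| * chi_5(C) * conj(chi_7(C))):
  1*(2)*conj(2) + 1*(-2)*conj(-2) + 2*(1/2 + sqrt(5)/2)*conj(1/2 - sqrt(5)/2) + 2*(-1/2 + sqrt(5)/2)*conj(-sqrt(5)/2 - 1/2) + 2*(1/2 - sqrt(5)/2)*conj(1/2 + sqrt(5)/2) + 2*(-sqrt(5)/2 - 1/2)*conj(-1/2 + sqrt(5)/2) + 5*(0)*conj(0) + 5*(0)*conj(0)
  = (4) + (4) + (-2) + (-2) + (-2) + (-2) + (0) + (0)
  = 0.
Dividing by |G| = 20 gives 0/20 = 0, matching the row-orthogonality relation <chi_5, chi_7> = [chi_5 = chi_7].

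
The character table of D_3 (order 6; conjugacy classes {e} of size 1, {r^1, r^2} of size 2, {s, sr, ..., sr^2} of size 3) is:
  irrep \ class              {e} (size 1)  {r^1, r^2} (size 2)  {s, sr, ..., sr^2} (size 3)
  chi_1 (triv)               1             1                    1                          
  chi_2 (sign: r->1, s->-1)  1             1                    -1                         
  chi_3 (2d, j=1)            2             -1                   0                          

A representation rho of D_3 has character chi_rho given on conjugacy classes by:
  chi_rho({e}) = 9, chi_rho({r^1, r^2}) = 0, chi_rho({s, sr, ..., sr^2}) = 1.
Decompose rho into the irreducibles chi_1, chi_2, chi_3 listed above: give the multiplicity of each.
Multiplicities: chi_1: 2, chi_2: 1, chi_3: 3.

Working: Use <chi_rho, chi> = (1/|G|) sum_C |C| * chi_rho(C) * conj(chi(C)) with |G| = 6 for each irreducible chi in the table:
  <chi_rho, chi_1> = (1/6)[1*(9)*conj(1) + 2*(0)*conj(1) + 3*(1)*conj(1)]
      = (1/6)[(9) + (0) + (3)] = 12/6 = 2
  <chi_rho, chi_2> = (1/6)[1*(9)*conj(1) + 2*(0)*conj(1) + 3*(1)*conj(-1)]
      = (1/6)[(9) + (0) + (-3)] = 6/6 = 1
  <chi_rho, chi_3> = (1/6)[1*(9)*conj(2) + 2*(0)*conj(-1) + 3*(1)*conj(0)]
      = (1/6)[(18) + (0) + (0)] = 18/6 = 3
Dimension check: dim(rho) = sum (mult * dim) = 2*1 + 1*1 + 3*2 = 9 = chi_rho(e) = 9.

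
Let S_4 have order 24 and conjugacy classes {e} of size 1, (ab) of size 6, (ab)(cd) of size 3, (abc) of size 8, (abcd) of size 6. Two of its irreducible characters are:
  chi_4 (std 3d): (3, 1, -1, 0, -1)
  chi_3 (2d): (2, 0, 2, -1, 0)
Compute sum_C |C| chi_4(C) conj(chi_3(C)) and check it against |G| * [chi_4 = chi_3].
Sum = 0; so <chi_4, chi_3> = 0 (distinct irreducibles are orthogonal).

Solution. Compute term by term over conjugacy classes (|C| * chi_4(C) * conj(chi_3(C))):
  1*(3)*conj(2) + 6*(1)*conj(0) + 3*(-1)*conj(2) + 8*(0)*conj(-1) + 6*(-1)*conj(0)
  = (6) + (0) + (-6) + (0) + (0)
  = 0.
Dividing by |G| = 24 gives 0/24 = 0, matching the row-orthogonality relation <chi_4, chi_3> = [chi_4 = chi_3].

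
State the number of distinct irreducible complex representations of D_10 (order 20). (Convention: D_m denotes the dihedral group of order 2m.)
8

Derivation: The number of irreducible complex representations of a finite group equals its number of conjugacy classes. D_10 has 8 conjugacy classes (n/2 + 3 for n even), so D_10 (order 20) has exactly 8 irreducible complex representations.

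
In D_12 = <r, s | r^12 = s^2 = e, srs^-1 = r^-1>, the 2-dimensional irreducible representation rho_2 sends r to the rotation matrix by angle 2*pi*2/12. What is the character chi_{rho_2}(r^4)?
chi_{rho_2}(r^4) = 2*cos(2*pi*2*4/12) = -1

Derivation: rho_2(r^4) is rotation by angle 2*pi*2*4/12, whose trace is 2*cos(2*pi*2*4/12) = -1.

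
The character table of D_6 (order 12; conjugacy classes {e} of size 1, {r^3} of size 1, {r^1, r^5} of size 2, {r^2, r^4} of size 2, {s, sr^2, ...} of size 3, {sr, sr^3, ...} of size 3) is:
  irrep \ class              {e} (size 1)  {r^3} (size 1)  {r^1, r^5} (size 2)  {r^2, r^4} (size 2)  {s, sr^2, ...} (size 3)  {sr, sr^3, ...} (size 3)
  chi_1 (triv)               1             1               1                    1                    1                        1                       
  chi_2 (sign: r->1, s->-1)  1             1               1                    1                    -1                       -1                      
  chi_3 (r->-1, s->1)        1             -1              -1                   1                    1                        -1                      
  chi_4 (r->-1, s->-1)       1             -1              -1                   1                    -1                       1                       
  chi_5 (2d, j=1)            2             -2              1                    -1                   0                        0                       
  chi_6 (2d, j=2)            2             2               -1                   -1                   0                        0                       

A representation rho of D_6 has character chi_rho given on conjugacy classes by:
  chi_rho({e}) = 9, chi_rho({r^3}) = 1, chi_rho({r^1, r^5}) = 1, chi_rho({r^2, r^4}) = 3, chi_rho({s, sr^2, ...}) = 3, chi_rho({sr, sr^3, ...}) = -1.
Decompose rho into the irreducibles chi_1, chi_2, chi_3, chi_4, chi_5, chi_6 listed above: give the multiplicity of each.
Multiplicities: chi_1: 2, chi_2: 1, chi_3: 2, chi_4: 0, chi_5: 1, chi_6: 1.

Use <chi_rho, chi> = (1/|G|) sum_C |C| * chi_rho(C) * conj(chi(C)) with |G| = 12 for each irreducible chi in the table:
  <chi_rho, chi_1> = (1/12)[1*(9)*conj(1) + 1*(1)*conj(1) + 2*(1)*conj(1) + 2*(3)*conj(1) + 3*(3)*conj(1) + 3*(-1)*conj(1)]
      = (1/12)[(9) + (1) + (2) + (6) + (9) + (-3)] = 24/12 = 2
  <chi_rho, chi_2> = (1/12)[1*(9)*conj(1) + 1*(1)*conj(1) + 2*(1)*conj(1) + 2*(3)*conj(1) + 3*(3)*conj(-1) + 3*(-1)*conj(-1)]
      = (1/12)[(9) + (1) + (2) + (6) + (-9) + (3)] = 12/12 = 1
  <chi_rho, chi_3> = (1/12)[1*(9)*conj(1) + 1*(1)*conj(-1) + 2*(1)*conj(-1) + 2*(3)*conj(1) + 3*(3)*conj(1) + 3*(-1)*conj(-1)]
      = (1/12)[(9) + (-1) + (-2) + (6) + (9) + (3)] = 24/12 = 2
  <chi_rho, chi_4> = (1/12)[1*(9)*conj(1) + 1*(1)*conj(-1) + 2*(1)*conj(-1) + 2*(3)*conj(1) + 3*(3)*conj(-1) + 3*(-1)*conj(1)]
      = (1/12)[(9) + (-1) + (-2) + (6) + (-9) + (-3)] = 0/12 = 0
  <chi_rho, chi_5> = (1/12)[1*(9)*conj(2) + 1*(1)*conj(-2) + 2*(1)*conj(1) + 2*(3)*conj(-1) + 3*(3)*conj(0) + 3*(-1)*conj(0)]
      = (1/12)[(18) + (-2) + (2) + (-6) + (0) + (0)] = 12/12 = 1
  <chi_rho, chi_6> = (1/12)[1*(9)*conj(2) + 1*(1)*conj(2) + 2*(1)*conj(-1) + 2*(3)*conj(-1) + 3*(3)*conj(0) + 3*(-1)*conj(0)]
      = (1/12)[(18) + (2) + (-2) + (-6) + (0) + (0)] = 12/12 = 1
Dimension check: dim(rho) = sum (mult * dim) = 2*1 + 1*1 + 2*1 + 0*1 + 1*2 + 1*2 = 9 = chi_rho(e) = 9.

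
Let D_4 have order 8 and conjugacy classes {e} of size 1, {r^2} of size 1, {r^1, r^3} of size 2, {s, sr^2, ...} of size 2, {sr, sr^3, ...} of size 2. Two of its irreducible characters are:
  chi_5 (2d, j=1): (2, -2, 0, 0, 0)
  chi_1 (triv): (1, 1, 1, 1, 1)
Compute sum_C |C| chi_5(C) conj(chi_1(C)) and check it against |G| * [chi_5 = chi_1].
Sum = 0; so <chi_5, chi_1> = 0 (distinct irreducibles are orthogonal).

Justification: Compute term by term over conjugacy classes (|C| * chi_5(C) * conj(chi_1(C))):
  1*(2)*conj(1) + 1*(-2)*conj(1) + 2*(0)*conj(1) + 2*(0)*conj(1) + 2*(0)*conj(1)
  = (2) + (-2) + (0) + (0) + (0)
  = 0.
Dividing by |G| = 8 gives 0/8 = 0, matching the row-orthogonality relation <chi_5, chi_1> = [chi_5 = chi_1].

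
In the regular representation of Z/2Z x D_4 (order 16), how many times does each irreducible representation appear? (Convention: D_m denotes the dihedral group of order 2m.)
Each irreducible V_i of dimension d_i appears with multiplicity d_i, i.e. rho_reg = (direct sum over all irreducibles V_i) d_i V_i. The irreducible dimensions for Z/2Z x D_4 are 1, 1, 1, 1, 1, 1, 1, 1, 2, 2: 8 irreducibles of dimension 1, each with multiplicity 1; 2 irreducibles of dimension 2, each with multiplicity 2. Total dimension 8*1*1 + 2*2*2 = 16 = |G|.

Argument: General theorem: in the regular representation of a finite group G, each irreducible appears with multiplicity equal to its dimension. Check: dim(rho_reg) = sum d_i^2 = 1 + 1 + 1 + 1 + 1 + 1 + 1 + 1 + 4 + 4 = 16 = |G|.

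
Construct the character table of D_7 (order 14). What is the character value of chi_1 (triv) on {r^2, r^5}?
Conjugacy classes: {e} of size 1, {r^1, r^6} of size 2, {r^2, r^5} of size 2, {r^3, r^4} of size 2, {s, sr, ..., sr^6} of size 7.
Character table:
  irrep \ class              {e} (size 1)  {r^1, r^6} (size 2)  {r^2, r^5} (size 2)  {r^3, r^4} (size 2)  {s, sr, ..., sr^6} (size 7)
  chi_1 (triv)               1             1                    1                    1                    1                          
  chi_2 (sign: r->1, s->-1)  1             1                    1                    1                    -1                         
  chi_3 (2d, j=1)            2             2*cos(2*pi/7)        -2*cos(3*pi/7)       -2*cos(pi/7)         0                          
  chi_4 (2d, j=2)            2             -2*cos(3*pi/7)       -2*cos(pi/7)         2*cos(2*pi/7)        0                          
  chi_5 (2d, j=3)            2             -2*cos(pi/7)         2*cos(2*pi/7)        -2*cos(3*pi/7)       0                          

Spot check: chi_1 (triv) on {r^2, r^5} = 1.

D_7 has order 2*7 = 14 with 5 conjugacy classes, hence 5 irreducibles. Sum of squared dims 1 + 1 + 4 + 4 + 4 = 14 = |G|. Linear characters come from the abelianisation; the 2-dimensional irreps have character r^k -> 2*cos(2*pi*j*k/7), reflections -> 0.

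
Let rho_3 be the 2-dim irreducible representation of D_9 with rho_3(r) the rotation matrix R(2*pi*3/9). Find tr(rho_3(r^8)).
chi_{rho_3}(r^8) = 2*cos(2*pi*3*8/9) = -1

Argument: rho_3(r^8) is rotation by angle 2*pi*3*8/9, whose trace is 2*cos(2*pi*3*8/9) = -1.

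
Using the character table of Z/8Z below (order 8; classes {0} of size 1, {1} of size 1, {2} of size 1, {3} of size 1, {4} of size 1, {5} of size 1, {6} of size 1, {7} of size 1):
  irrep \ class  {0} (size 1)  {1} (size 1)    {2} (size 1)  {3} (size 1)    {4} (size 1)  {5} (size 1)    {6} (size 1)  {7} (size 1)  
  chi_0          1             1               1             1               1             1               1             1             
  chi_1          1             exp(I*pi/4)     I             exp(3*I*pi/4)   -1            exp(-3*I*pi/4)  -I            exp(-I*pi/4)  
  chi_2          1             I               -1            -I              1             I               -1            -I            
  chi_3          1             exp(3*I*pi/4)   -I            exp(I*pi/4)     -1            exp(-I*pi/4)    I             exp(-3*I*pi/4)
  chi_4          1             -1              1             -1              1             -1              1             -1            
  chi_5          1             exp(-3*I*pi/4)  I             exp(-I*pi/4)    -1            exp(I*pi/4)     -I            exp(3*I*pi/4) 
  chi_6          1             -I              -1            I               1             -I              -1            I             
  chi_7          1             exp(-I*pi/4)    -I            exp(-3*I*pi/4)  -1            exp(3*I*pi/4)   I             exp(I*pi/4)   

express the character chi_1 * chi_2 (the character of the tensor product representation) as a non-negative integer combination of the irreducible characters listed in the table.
chi_1 tensor chi_2 = chi_3 (all other irreducibles have multiplicity 0).

Working: The character of a tensor product is the pointwise product (chi_1 * chi_2)(C) = chi_1(C) * chi_2(C):
  {0}: (1)*(1), {1}: (exp(I*pi/4))*(I), {2}: (I)*(-1), {3}: (exp(3*I*pi/4))*(-I), {4}: (-1)*(1), {5}: (exp(-3*I*pi/4))*(I), {6}: (-I)*(-1), {7}: (exp(-I*pi/4))*(-I)
so (chi_1 * chi_2) takes values
  {0} -> 1, {1} -> exp(3*I*pi/4), {2} -> -I, {3} -> -exp(-3*I*pi/4), {4} -> -1, {5} -> exp(-I*pi/4), {6} -> I, {7} -> -exp(I*pi/4).
Now take the inner product of this character with each irreducible chi from the table, <chi_1*chi_2, chi> = (1/8) sum_C |C| (chi_1*chi_2)(C) conj(chi(C)):
  <chi_1*chi_2, chi_0> = (1/8)[1*(1)*conj(1) + 1*(exp(3*I*pi/4))*conj(1) + 1*(-I)*conj(1) + 1*(-exp(-3*I*pi/4))*conj(1) + 1*(-1)*conj(1) + 1*(exp(-I*pi/4))*conj(1) + 1*(I)*conj(1) + 1*(-exp(I*pi/4))*conj(1)]
      = (1/8)[(1) + (exp(3*I*pi/4)) + (-I) + (-exp(-3*I*pi/4)) + (-1) + (exp(-I*pi/4)) + (I) + (-exp(I*pi/4))] = 0/8 = 0
  <chi_1*chi_2, chi_1> = (1/8)[1*(1)*conj(1) + 1*(exp(3*I*pi/4))*conj(exp(I*pi/4)) + 1*(-I)*conj(I) + 1*(-exp(-3*I*pi/4))*conj(exp(3*I*pi/4)) + 1*(-1)*conj(-1) + 1*(exp(-I*pi/4))*conj(exp(-3*I*pi/4)) + 1*(I)*conj(-I) + 1*(-exp(I*pi/4))*conj(exp(-I*pi/4))]
      = (1/8)[(1) + (I) + (-1) + (-I) + (1) + (I) + (-1) + (-I)] = 0/8 = 0
  <chi_1*chi_2, chi_2> = (1/8)[1*(1)*conj(1) + 1*(exp(3*I*pi/4))*conj(I) + 1*(-I)*conj(-1) + 1*(-exp(-3*I*pi/4))*conj(-I) + 1*(-1)*conj(1) + 1*(exp(-I*pi/4))*conj(I) + 1*(I)*conj(-1) + 1*(-exp(I*pi/4))*conj(-I)]
      = (1/8)[(1) + (-exp(-3*I*pi/4)) + (I) + (-exp(-I*pi/4)) + (-1) + (-exp(I*pi/4)) + (-I) + (-exp(3*I*pi/4))] = 0/8 = 0
  <chi_1*chi_2, chi_3> = (1/8)[1*(1)*conj(1) + 1*(exp(3*I*pi/4))*conj(exp(3*I*pi/4)) + 1*(-I)*conj(-I) + 1*(-exp(-3*I*pi/4))*conj(exp(I*pi/4)) + 1*(-1)*conj(-1) + 1*(exp(-I*pi/4))*conj(exp(-I*pi/4)) + 1*(I)*conj(I) + 1*(-exp(I*pi/4))*conj(exp(-3*I*pi/4))]
      = (1/8)[(1) + (1) + (1) + (1) + (1) + (1) + (1) + (1)] = 8/8 = 1
  <chi_1*chi_2, chi_4> = (1/8)[1*(1)*conj(1) + 1*(exp(3*I*pi/4))*conj(-1) + 1*(-I)*conj(1) + 1*(-exp(-3*I*pi/4))*conj(-1) + 1*(-1)*conj(1) + 1*(exp(-I*pi/4))*conj(-1) + 1*(I)*conj(1) + 1*(-exp(I*pi/4))*conj(-1)]
      = (1/8)[(1) + (-exp(3*I*pi/4)) + (-I) + (exp(-3*I*pi/4)) + (-1) + (-exp(-I*pi/4)) + (I) + (exp(I*pi/4))] = 0/8 = 0
  <chi_1*chi_2, chi_5> = (1/8)[1*(1)*conj(1) + 1*(exp(3*I*pi/4))*conj(exp(-3*I*pi/4)) + 1*(-I)*conj(I) + 1*(-exp(-3*I*pi/4))*conj(exp(-I*pi/4)) + 1*(-1)*conj(-1) + 1*(exp(-I*pi/4))*conj(exp(I*pi/4)) + 1*(I)*conj(-I) + 1*(-exp(I*pi/4))*conj(exp(3*I*pi/4))]
      = (1/8)[(1) + (-I) + (-1) + (I) + (1) + (-I) + (-1) + (I)] = 0/8 = 0
  <chi_1*chi_2, chi_6> = (1/8)[1*(1)*conj(1) + 1*(exp(3*I*pi/4))*conj(-I) + 1*(-I)*conj(-1) + 1*(-exp(-3*I*pi/4))*conj(I) + 1*(-1)*conj(1) + 1*(exp(-I*pi/4))*conj(-I) + 1*(I)*conj(-1) + 1*(-exp(I*pi/4))*conj(I)]
      = (1/8)[(1) + (exp(-3*I*pi/4)) + (I) + (exp(-I*pi/4)) + (-1) + (exp(I*pi/4)) + (-I) + (exp(3*I*pi/4))] = 0/8 = 0
  <chi_1*chi_2, chi_7> = (1/8)[1*(1)*conj(1) + 1*(exp(3*I*pi/4))*conj(exp(-I*pi/4)) + 1*(-I)*conj(-I) + 1*(-exp(-3*I*pi/4))*conj(exp(-3*I*pi/4)) + 1*(-1)*conj(-1) + 1*(exp(-I*pi/4))*conj(exp(3*I*pi/4)) + 1*(I)*conj(I) + 1*(-exp(I*pi/4))*conj(exp(I*pi/4))]
      = (1/8)[(1) + (-1) + (1) + (-1) + (1) + (-1) + (1) + (-1)] = 0/8 = 0
(Exp terms are combined using exp(i*s)*conj(exp(i*t)) = exp(i*(s-t)), and sums of them are collapsed using the identity that for every m > 1 the m distinct m-th roots of unity sum to 0, e.g. 1 + exp(2*I*pi/3) + exp(-2*I*pi/3) = 0.)
Hence the multiplicities are chi_3: 1. Dimension check: dim(chi_1)*dim(chi_2) = 1*1 = 1 and sum (mult * dim) = 1*1 = 1.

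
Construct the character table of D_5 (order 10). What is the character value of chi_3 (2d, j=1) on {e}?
Conjugacy classes: {e} of size 1, {r^1, r^4} of size 2, {r^2, r^3} of size 2, {s, sr, ..., sr^4} of size 5.
Character table:
  irrep \ class              {e} (size 1)  {r^1, r^4} (size 2)  {r^2, r^3} (size 2)  {s, sr, ..., sr^4} (size 5)
  chi_1 (triv)               1             1                    1                    1                          
  chi_2 (sign: r->1, s->-1)  1             1                    1                    -1                         
  chi_3 (2d, j=1)            2             -1/2 + sqrt(5)/2     -sqrt(5)/2 - 1/2     0                          
  chi_4 (2d, j=2)            2             -sqrt(5)/2 - 1/2     -1/2 + sqrt(5)/2     0                          

Spot check: chi_3 (2d, j=1) on {e} = 2.

Reasoning: D_5 has order 2*5 = 10 with 4 conjugacy classes, hence 4 irreducibles. Sum of squared dims 1 + 1 + 4 + 4 = 10 = |G|. Linear characters come from the abelianisation; the 2-dimensional irreps have character r^k -> 2*cos(2*pi*j*k/5), reflections -> 0.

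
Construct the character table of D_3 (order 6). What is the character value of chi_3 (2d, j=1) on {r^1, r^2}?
Conjugacy classes: {e} of size 1, {r^1, r^2} of size 2, {s, sr, ..., sr^2} of size 3.
Character table:
  irrep \ class              {e} (size 1)  {r^1, r^2} (size 2)  {s, sr, ..., sr^2} (size 3)
  chi_1 (triv)               1             1                    1                          
  chi_2 (sign: r->1, s->-1)  1             1                    -1                         
  chi_3 (2d, j=1)            2             -1                   0                          

Spot check: chi_3 (2d, j=1) on {r^1, r^2} = -1.

Details: D_3 has order 2*3 = 6 with 3 conjugacy classes, hence 3 irreducibles. Sum of squared dims 1 + 1 + 4 = 6 = |G|. Linear characters come from the abelianisation; the 2-dimensional irreps have character r^k -> 2*cos(2*pi*j*k/3), reflections -> 0.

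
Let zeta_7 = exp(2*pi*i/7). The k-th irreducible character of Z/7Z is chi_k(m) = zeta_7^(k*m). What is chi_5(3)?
chi_5(3) = zeta_7^15 = exp(2*I*pi/7)

Justification: chi_5(3) = zeta_7^(5*3) = zeta_7^15. Since zeta_7^7 = 1, this equals zeta_7^1 = exp(2*pi*i*1/7) = exp(2*I*pi/7).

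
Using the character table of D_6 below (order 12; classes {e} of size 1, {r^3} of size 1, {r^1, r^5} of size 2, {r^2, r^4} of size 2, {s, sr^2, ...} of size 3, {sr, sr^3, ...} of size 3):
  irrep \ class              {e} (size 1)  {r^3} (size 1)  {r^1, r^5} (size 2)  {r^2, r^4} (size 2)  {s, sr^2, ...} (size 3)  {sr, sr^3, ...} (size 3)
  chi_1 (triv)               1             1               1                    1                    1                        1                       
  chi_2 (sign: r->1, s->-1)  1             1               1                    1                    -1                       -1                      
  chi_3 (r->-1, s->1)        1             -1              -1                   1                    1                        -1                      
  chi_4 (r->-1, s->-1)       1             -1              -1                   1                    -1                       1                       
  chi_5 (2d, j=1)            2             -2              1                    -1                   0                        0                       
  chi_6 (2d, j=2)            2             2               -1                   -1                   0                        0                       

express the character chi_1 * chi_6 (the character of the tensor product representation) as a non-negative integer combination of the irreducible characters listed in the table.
chi_1 tensor chi_6 = chi_6 (all other irreducibles have multiplicity 0).

Solution. The character of a tensor product is the pointwise product (chi_1 * chi_6)(C) = chi_1(C) * chi_6(C):
  {e}: (1)*(2), {r^3}: (1)*(2), {r^1, r^5}: (1)*(-1), {r^2, r^4}: (1)*(-1), {s, sr^2, ...}: (1)*(0), {sr, sr^3, ...}: (1)*(0)
so (chi_1 * chi_6) takes values
  {e} -> 2, {r^3} -> 2, {r^1, r^5} -> -1, {r^2, r^4} -> -1, {s, sr^2, ...} -> 0, {sr, sr^3, ...} -> 0.
Now take the inner product of this character with each irreducible chi from the table, <chi_1*chi_6, chi> = (1/12) sum_C |C| (chi_1*chi_6)(C) conj(chi(C)):
  <chi_1*chi_6, chi_1> = (1/12)[1*(2)*conj(1) + 1*(2)*conj(1) + 2*(-1)*conj(1) + 2*(-1)*conj(1) + 3*(0)*conj(1) + 3*(0)*conj(1)]
      = (1/12)[(2) + (2) + (-2) + (-2) + (0) + (0)] = 0/12 = 0
  <chi_1*chi_6, chi_2> = (1/12)[1*(2)*conj(1) + 1*(2)*conj(1) + 2*(-1)*conj(1) + 2*(-1)*conj(1) + 3*(0)*conj(-1) + 3*(0)*conj(-1)]
      = (1/12)[(2) + (2) + (-2) + (-2) + (0) + (0)] = 0/12 = 0
  <chi_1*chi_6, chi_3> = (1/12)[1*(2)*conj(1) + 1*(2)*conj(-1) + 2*(-1)*conj(-1) + 2*(-1)*conj(1) + 3*(0)*conj(1) + 3*(0)*conj(-1)]
      = (1/12)[(2) + (-2) + (2) + (-2) + (0) + (0)] = 0/12 = 0
  <chi_1*chi_6, chi_4> = (1/12)[1*(2)*conj(1) + 1*(2)*conj(-1) + 2*(-1)*conj(-1) + 2*(-1)*conj(1) + 3*(0)*conj(-1) + 3*(0)*conj(1)]
      = (1/12)[(2) + (-2) + (2) + (-2) + (0) + (0)] = 0/12 = 0
  <chi_1*chi_6, chi_5> = (1/12)[1*(2)*conj(2) + 1*(2)*conj(-2) + 2*(-1)*conj(1) + 2*(-1)*conj(-1) + 3*(0)*conj(0) + 3*(0)*conj(0)]
      = (1/12)[(4) + (-4) + (-2) + (2) + (0) + (0)] = 0/12 = 0
  <chi_1*chi_6, chi_6> = (1/12)[1*(2)*conj(2) + 1*(2)*conj(2) + 2*(-1)*conj(-1) + 2*(-1)*conj(-1) + 3*(0)*conj(0) + 3*(0)*conj(0)]
      = (1/12)[(4) + (4) + (2) + (2) + (0) + (0)] = 12/12 = 1
Hence the multiplicities are chi_6: 1. Dimension check: dim(chi_1)*dim(chi_6) = 1*2 = 2 and sum (mult * dim) = 1*2 = 2.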